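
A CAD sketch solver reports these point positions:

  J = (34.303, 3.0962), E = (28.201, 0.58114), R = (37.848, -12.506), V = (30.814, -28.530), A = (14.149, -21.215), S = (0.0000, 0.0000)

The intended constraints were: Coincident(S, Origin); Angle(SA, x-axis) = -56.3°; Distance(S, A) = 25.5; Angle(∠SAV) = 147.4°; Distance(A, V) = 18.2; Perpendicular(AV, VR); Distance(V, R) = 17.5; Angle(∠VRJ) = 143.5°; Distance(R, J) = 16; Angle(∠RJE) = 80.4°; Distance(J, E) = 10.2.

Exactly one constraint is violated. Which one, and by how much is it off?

Distance(J, E) = 10.2 — off by 3.60.

S = (0.00, 0.00) ✓; SA at -56.30° ✓; |SA| = 25.50 ✓; ∠SAV = 147.4° ✓; |AV| = 18.20 ✓; ∠(AV, VR) = 90.00° ✓; |VR| = 17.50 ✓; ∠VRJ = 143.5° ✓; |RJ| = 16.00 ✓; ∠RJE = 80.40° ✓; |JE| = 6.600 ✗.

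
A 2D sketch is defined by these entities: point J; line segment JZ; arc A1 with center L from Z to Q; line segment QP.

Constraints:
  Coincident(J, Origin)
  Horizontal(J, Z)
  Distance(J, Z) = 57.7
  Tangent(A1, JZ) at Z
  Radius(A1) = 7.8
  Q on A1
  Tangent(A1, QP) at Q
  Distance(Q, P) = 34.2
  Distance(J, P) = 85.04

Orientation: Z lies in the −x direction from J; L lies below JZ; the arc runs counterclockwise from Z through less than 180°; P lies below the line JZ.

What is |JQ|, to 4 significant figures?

65.28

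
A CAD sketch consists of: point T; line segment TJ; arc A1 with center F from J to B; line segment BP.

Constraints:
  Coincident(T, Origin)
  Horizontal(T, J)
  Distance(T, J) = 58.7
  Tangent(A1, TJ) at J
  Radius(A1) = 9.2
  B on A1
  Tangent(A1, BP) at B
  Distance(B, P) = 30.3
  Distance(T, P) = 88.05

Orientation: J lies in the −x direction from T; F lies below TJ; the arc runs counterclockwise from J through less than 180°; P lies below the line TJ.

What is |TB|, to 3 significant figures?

66.5

T is at the origin; T and J share the same y with |TJ| = 58.7 and J on the −x side, so J = (-58.7, 0.00). Since A1 is tangent to TJ there, FJ ⟂ TJ, so F = J + (0, -9.2) = (-58.7, -9.20). Since FB ⟂ BP (tangency), |FP| = √(9.2² + 30.3²) = 31.7 regardless of where B sits on A1. So P lies on both circle(T, 88.05) and circle(F, 31.7); the below-TJ intersection is P = (-82.9, -29.6). B is the foot of the tangent from P: B = (-66.4, -4.18).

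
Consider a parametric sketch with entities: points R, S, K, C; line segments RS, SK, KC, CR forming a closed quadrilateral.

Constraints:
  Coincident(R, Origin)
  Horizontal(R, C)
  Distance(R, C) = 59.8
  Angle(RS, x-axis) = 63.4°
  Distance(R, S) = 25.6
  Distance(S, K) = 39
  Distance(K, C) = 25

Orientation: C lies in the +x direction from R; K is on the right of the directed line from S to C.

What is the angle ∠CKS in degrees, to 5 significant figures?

111.49°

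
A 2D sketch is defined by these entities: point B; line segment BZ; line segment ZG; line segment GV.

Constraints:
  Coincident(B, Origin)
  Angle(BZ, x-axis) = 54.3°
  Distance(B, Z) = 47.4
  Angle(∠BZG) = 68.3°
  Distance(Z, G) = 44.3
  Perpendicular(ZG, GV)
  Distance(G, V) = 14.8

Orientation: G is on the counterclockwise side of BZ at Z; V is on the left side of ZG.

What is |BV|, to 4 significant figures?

39.65

∠BZG = 68.3°, so ZG runs at 54.3° + (180° − 68.3°) = 166.0° from the x-axis; with |ZG| = 44.3, G = Z + 44.3·(cos 166.0°, sin 166.0°) = (-15.32, 49.21). The perpendicularity gives GV at right angles to ZG; with |GV| = 14.8 on the left of ZG, V = G + 14.8·(-0.2419, -0.9703) = (-18.90, 34.85). Then |BV| = |V − B| = 39.65.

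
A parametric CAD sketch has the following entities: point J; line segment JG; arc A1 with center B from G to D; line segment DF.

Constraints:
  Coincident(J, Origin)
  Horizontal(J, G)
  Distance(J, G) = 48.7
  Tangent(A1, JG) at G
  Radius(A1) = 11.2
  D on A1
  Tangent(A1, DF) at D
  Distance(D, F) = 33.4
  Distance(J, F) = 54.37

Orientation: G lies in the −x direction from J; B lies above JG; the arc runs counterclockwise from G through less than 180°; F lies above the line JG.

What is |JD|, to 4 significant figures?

38.84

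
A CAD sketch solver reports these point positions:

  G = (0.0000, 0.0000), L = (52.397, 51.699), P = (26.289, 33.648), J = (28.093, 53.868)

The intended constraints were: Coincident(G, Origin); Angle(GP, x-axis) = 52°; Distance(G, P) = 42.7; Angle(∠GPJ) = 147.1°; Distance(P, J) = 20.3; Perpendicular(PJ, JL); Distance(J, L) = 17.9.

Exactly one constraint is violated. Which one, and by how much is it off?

Distance(J, L) = 17.9 — off by 6.50.

G = (0.00, 0.00) ✓; GP at 52.00° ✓; |GP| = 42.70 ✓; ∠GPJ = 147.1° ✓; |PJ| = 20.30 ✓; ∠(PJ, JL) = 90.00° ✓; |JL| = 24.40 ✗.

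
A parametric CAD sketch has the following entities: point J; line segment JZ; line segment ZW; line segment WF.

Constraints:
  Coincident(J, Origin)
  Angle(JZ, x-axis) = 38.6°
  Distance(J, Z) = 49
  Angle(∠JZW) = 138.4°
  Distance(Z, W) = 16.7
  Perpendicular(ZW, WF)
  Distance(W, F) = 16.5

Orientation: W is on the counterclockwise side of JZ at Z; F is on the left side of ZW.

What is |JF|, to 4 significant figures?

55.70

∠JZW = 138.4°, so ZW runs at 38.6° + (180° − 138.4°) = 80.20° from the x-axis; with |ZW| = 16.7, W = Z + 16.7·(cos 80.20°, sin 80.20°) = (41.14, 47.03). ZW ⟂ WF; with |WF| = 16.5 on the left of ZW, F = W + 16.5·(-0.9854, 0.1702) = (24.88, 49.83). Then |JF| = |F − J| = 55.70.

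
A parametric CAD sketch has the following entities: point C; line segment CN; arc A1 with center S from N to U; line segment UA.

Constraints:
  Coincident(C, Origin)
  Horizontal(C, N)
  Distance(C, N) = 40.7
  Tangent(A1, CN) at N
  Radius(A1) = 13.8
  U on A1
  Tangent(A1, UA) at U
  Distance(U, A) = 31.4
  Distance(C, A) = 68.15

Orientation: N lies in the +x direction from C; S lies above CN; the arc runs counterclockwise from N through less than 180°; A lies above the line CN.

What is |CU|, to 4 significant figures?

56.63

C is at the origin; CN is horizontal with |CN| = 40.7 and N on the +x side, so N = (40.70, 0.000). A1 meets CN tangentially, so SN is at right angles to CN, so S = N + (0, 13.8) = (40.70, 13.80). Since SU ⟂ UA (tangency), |SA| = √(13.8² + 31.4²) = 34.30 regardless of where U sits on A1. So A lies on both circle(C, 68.15) and circle(S, 34.30); the above-CN intersection is A = (49.36, 46.99). U is the foot of the tangent from A: U = (54.33, 15.98).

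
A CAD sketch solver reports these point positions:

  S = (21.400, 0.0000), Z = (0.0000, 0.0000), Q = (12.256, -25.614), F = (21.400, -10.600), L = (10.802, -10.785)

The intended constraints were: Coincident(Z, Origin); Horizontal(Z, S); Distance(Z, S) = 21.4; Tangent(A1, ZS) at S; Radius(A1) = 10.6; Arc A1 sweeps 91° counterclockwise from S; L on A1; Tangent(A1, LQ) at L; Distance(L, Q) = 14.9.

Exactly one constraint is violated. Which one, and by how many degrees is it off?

Tangent(A1, LQ) at L — off by 4.60°.

Z = (0.00, 0.00) ✓; Z.y = 0.00, S.y = 0.00 ✓; |ZS| = 21.40 ✓; ∠(FS, SZ) = 90.00° ✓; |FS| = 10.60 ✓; bearing(F→L) − bearing(F→S) = 91.00° ✓; |FL| = 10.60 ✓; ∠(FL, LQ) = 85.40° ✗; |LQ| = 14.90 ✓.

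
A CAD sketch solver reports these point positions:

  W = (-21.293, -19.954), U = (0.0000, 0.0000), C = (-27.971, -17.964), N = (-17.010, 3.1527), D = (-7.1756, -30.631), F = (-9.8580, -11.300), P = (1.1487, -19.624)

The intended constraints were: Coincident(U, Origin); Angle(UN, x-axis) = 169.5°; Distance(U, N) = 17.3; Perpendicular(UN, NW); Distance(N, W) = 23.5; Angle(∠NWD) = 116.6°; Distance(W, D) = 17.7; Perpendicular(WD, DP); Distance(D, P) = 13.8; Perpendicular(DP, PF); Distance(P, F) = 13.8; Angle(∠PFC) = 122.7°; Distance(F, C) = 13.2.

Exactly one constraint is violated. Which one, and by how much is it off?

Distance(F, C) = 13.2 — off by 6.10.

U = (0.00, 0.00) ✓; UN at 169.5° ✓; |UN| = 17.30 ✓; ∠(UN, NW) = 90.00° ✓; |NW| = 23.50 ✓; ∠NWD = 116.6° ✓; |WD| = 17.70 ✓; ∠(WD, DP) = 90.00° ✓; |DP| = 13.80 ✓; ∠(DP, PF) = 90.00° ✓; |PF| = 13.80 ✓; ∠PFC = 122.7° ✓; |FC| = 19.30 ✗.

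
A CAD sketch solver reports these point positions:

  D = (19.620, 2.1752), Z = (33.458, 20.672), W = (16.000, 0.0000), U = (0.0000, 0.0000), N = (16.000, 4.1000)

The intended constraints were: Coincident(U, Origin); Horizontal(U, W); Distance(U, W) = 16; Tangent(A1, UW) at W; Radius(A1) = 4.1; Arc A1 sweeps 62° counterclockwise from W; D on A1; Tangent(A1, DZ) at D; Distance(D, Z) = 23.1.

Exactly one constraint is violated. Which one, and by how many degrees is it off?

Tangent(A1, DZ) at D — off by 8.80°.

U = (0.00, 0.00) ✓; U.y = 0.00, W.y = 0.00 ✓; |UW| = 16.00 ✓; ∠(NW, WU) = 90.00° ✓; |NW| = 4.100 ✓; bearing(N→D) − bearing(N→W) = 62.00° ✓; |ND| = 4.100 ✓; ∠(ND, DZ) = 98.80° ✗; |DZ| = 23.10 ✓.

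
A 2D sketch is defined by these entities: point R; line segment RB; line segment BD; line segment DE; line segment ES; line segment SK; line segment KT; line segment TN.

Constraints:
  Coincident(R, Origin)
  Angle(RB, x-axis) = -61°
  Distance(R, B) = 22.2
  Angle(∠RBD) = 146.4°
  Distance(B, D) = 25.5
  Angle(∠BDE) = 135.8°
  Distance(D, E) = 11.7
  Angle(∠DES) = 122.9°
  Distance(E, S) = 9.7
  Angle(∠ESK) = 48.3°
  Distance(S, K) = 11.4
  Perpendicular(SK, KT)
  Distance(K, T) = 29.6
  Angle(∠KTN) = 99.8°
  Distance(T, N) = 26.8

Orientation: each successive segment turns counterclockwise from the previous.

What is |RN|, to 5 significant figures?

86.852

SK is perpendicular to KT, so KT runs at -64.400°; with |KT| = 29.6, T = (49.802, -50.070). ∠KTN = 99.8° gives TN at 15.800° from the x-axis; with |TN| = 26.8, N = (75.589, -42.773). Then |RN| = |N − R| = 86.852.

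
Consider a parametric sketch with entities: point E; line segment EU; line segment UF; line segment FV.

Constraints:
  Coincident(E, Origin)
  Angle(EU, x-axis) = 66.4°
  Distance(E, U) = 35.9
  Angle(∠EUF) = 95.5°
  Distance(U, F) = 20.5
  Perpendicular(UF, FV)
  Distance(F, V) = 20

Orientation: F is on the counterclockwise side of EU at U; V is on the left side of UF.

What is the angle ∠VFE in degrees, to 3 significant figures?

33.8°

E is at the origin; EU runs at 66.4° with length 35.9, so U = 35.9·(cos 66.4°, sin 66.4°) = (14.4, 32.9). ∠EUF = 95.5°, so UF runs at 66.4° + (180° − 95.5°) = 151° from the x-axis; with |UF| = 20.5, F = U + 20.5·(cos 151°, sin 151°) = (-3.54, 42.9). UF is perpendicular to FV; with |FV| = 20.0 on the left of UF, V = F + 20.0·(-0.486, -0.874) = (-13.3, 25.4). Then cos ∠VFE = FV·FE / (|FV||FE|), giving 33.8°.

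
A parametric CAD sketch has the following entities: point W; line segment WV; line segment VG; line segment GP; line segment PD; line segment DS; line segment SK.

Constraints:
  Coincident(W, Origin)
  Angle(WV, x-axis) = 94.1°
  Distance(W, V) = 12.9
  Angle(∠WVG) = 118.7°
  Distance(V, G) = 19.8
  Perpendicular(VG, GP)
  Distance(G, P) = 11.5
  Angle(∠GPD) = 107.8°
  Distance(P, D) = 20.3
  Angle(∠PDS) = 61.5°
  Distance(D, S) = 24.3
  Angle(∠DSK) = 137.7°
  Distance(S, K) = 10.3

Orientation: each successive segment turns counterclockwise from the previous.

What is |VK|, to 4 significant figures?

18.10

W is at the origin; WV runs at 94.1° with length 12.9, so V = (-0.9223, 12.87). ∠WVG = 118.7° gives VG at 155.4° from the x-axis; with |VG| = 19.8, G = (-18.93, 21.11). VG ⟂ GP, so GP runs at -114.6°; with |GP| = 11.5, P = (-23.71, 10.65). ∠GPD = 107.8° gives PD at -42.40° from the x-axis; with |PD| = 20.3, D = (-8.722, -3.035). ∠PDS = 61.5° gives DS at 76.10° from the x-axis; with |DS| = 24.3, S = (-2.884, 20.55). ∠DSK = 137.7° gives SK at 118.4° from the x-axis; with |SK| = 10.3, K = (-7.783, 29.61). Then |VK| = |K − V| = 18.10.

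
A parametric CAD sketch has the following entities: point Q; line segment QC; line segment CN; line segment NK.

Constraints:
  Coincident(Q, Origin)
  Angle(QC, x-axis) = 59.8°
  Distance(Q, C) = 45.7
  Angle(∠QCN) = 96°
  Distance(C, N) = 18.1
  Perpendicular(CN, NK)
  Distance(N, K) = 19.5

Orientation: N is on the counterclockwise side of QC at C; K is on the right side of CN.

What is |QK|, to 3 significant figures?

68.9

∠QCN = 96.0°, so CN runs at 59.8° + (180° − 96.0°) = 144° from the x-axis; with |CN| = 18.1, N = C + 18.1·(cos 144°, sin 144°) = (8.38, 50.2). CN is perpendicular to NK; with |NK| = 19.5 on the right of CN, K = N + 19.5·(0.591, 0.807) = (19.9, 65.9). Then |QK| = |K − Q| = 68.9.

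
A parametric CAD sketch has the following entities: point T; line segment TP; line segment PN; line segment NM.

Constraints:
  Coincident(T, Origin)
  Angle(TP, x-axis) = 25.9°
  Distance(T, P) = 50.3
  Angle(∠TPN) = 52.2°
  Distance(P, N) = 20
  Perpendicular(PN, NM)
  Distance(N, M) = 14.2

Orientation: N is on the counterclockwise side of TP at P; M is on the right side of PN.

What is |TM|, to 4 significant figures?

55.02

T is at the origin; TP runs at 25.9° with length 50.3, so P = 50.3·(cos 25.9°, sin 25.9°) = (45.25, 21.97). ∠TPN = 52.2°, so PN runs at 25.9° + (180° − 52.2°) = 153.7° from the x-axis; with |PN| = 20.0, N = P + 20.0·(cos 153.7°, sin 153.7°) = (27.32, 30.83). PN is perpendicular to NM; with |NM| = 14.2 on the right of PN, M = N + 14.2·(0.4431, 0.8965) = (33.61, 43.56). Then |TM| = |M − T| = 55.02.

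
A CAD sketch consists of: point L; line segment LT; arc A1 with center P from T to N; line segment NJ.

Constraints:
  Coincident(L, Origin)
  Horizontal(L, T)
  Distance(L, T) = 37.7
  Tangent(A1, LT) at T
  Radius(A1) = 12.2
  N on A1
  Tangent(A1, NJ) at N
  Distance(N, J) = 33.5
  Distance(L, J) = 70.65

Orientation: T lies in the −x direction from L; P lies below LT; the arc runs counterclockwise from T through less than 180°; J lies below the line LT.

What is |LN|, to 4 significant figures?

50.60

Checks: |PN| = 12.20 ✓; ∠(PN, NJ) = 90.00° ✓; |NJ| = 33.50 ✓; |LJ| = 70.65 ✓.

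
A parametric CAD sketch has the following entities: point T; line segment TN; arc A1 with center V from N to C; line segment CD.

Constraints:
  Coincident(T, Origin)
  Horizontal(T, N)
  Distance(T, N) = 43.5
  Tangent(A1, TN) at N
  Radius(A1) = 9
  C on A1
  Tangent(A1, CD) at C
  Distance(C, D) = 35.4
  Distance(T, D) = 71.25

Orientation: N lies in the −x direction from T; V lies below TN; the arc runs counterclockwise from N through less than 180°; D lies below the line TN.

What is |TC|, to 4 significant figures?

53.02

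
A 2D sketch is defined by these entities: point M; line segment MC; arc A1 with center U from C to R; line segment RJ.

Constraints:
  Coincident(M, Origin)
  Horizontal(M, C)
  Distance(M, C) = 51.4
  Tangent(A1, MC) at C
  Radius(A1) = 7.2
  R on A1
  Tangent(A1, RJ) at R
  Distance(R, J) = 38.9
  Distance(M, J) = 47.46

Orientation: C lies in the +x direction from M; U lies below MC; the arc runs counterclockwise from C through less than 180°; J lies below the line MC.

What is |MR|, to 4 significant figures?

45.14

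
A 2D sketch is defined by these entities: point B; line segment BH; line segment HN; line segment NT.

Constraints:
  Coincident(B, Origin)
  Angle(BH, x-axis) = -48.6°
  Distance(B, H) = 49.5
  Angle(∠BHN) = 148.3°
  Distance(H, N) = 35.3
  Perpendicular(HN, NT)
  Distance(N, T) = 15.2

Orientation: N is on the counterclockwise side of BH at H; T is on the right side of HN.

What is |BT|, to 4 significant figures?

87.70

∠BHN = 148.3°, so HN runs at -48.6° + (180° − 148.3°) = -16.90° from the x-axis; with |HN| = 35.3, N = H + 35.3·(cos -16.90°, sin -16.90°) = (66.51, -47.39). The perpendicularity gives NT at right angles to HN; with |NT| = 15.2 on the right of HN, T = N + 15.2·(-0.2907, -0.9568) = (62.09, -61.94). Then |BT| = |T − B| = 87.70.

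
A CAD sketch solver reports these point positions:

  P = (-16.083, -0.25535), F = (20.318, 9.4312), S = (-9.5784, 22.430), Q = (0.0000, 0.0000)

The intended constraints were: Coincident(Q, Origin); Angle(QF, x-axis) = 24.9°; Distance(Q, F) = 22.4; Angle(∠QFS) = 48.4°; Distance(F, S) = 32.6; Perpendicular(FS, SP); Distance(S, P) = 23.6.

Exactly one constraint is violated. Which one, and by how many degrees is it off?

Perpendicular(FS, SP) — off by 7.50°.

Q = (0.00, 0.00) ✓; QF at 24.90° ✓; |QF| = 22.40 ✓; ∠QFS = 48.40° ✓; |FS| = 32.60 ✓; ∠(FS, SP) = 97.50° ✗; |SP| = 23.60 ✓.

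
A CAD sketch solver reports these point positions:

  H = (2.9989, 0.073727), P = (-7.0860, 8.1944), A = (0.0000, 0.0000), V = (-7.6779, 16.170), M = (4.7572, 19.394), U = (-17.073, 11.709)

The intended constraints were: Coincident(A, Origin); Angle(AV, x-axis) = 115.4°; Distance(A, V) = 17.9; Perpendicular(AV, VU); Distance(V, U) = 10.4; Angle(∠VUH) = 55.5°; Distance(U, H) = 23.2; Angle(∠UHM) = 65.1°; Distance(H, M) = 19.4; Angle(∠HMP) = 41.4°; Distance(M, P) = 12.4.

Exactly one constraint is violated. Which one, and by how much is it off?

Distance(M, P) = 12.4 — off by 3.90.

A = (0.00, 0.00) ✓; AV at 115.4° ✓; |AV| = 17.90 ✓; ∠(AV, VU) = 90.00° ✓; |VU| = 10.40 ✓; ∠VUH = 55.50° ✓; |UH| = 23.20 ✓; ∠UHM = 65.10° ✓; |HM| = 19.40 ✓; ∠HMP = 41.40° ✓; |MP| = 16.30 ✗.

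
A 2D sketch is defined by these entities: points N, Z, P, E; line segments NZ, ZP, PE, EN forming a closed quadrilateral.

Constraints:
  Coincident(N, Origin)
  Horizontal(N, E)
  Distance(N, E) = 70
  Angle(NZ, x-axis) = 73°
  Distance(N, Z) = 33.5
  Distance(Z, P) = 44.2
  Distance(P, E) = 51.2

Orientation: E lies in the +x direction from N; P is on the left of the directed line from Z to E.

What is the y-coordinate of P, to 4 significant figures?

47.61

Checks: |ZP| = 44.20 ✓; |PE| = 51.20 ✓.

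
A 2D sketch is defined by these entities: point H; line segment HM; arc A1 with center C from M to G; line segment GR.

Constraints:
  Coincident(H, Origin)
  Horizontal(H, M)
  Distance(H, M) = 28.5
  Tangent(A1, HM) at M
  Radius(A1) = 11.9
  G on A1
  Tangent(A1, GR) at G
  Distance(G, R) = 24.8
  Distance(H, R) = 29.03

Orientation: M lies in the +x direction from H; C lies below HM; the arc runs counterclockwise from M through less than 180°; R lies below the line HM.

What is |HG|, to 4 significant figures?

19.06

H is at the origin; HM is horizontal with |HM| = 28.5 and M on the +x side, so M = (28.50, 0.000). Tangency of A1 to HM means the radius CM is perpendicular to HM, so C = M + (0, -11.9) = (28.50, -11.90). Since CG ⟂ GR (tangency), |CR| = √(11.9² + 24.8²) = 27.51 regardless of where G sits on A1. So R lies on both circle(H, 29.03) and circle(C, 27.51); the below-HM intersection is R = (6.424, -28.31). G is the foot of the tangent from R: G = (17.97, -6.361).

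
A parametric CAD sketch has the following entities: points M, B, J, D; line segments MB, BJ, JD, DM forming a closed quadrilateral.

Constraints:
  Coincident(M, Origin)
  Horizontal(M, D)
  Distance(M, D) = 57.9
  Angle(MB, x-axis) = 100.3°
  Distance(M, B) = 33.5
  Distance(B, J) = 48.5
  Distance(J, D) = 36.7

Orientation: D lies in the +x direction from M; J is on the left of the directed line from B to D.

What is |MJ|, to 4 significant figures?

54.01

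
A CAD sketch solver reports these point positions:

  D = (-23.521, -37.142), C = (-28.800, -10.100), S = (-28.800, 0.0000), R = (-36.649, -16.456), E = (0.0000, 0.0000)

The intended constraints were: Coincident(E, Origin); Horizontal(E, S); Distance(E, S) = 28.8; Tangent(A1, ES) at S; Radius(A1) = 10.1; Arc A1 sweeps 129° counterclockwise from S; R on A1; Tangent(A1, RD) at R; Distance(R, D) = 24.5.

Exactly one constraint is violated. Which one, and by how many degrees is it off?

Tangent(A1, RD) at R — off by 6.60°.

E = (0.00, 0.00) ✓; E.y = 0.00, S.y = 0.00 ✓; |ES| = 28.80 ✓; ∠(CS, SE) = 90.00° ✓; |CS| = 10.10 ✓; bearing(C→R) − bearing(C→S) = 129.0° ✓; |CR| = 10.10 ✓; ∠(CR, RD) = 96.60° ✗; |RD| = 24.50 ✓.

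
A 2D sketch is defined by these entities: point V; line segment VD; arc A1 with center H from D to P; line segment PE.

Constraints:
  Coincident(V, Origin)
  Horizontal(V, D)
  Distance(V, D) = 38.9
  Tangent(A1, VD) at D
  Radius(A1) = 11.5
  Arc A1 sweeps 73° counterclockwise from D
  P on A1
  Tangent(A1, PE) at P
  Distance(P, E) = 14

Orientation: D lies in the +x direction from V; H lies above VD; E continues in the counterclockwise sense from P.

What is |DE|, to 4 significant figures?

26.29

V is at the origin; VD is horizontal with |VD| = 38.9 and D on the +x side, so D = (38.90, 0.000). A1 meets VD tangentially, so HD is at right angles to VD, so H = D + (0, 11.5) = (38.90, 11.50). On A1, D sits at bearing -90° from H; a 73° counterclockwise sweep puts P at bearing -17°, so P = H + 11.5·(cos -17°, sin -17°) = (49.90, 8.138). A1 meets PE tangentially, so HP is at right angles to PE, so PE runs along (−sin -17°, cos -17°); with |PE| = 14.0, E = (53.99, 21.53). Then |DE| = |E − D| = 26.29.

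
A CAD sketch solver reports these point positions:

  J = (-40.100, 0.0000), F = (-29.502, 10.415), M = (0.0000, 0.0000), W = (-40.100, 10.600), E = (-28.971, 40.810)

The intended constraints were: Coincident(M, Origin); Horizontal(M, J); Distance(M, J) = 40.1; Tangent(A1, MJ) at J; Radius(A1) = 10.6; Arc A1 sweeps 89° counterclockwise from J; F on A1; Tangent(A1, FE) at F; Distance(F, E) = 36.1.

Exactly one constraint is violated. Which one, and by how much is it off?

Distance(F, E) = 36.1 — off by 5.70.

M = (0.00, 0.00) ✓; M.y = 0.00, J.y = 0.00 ✓; |MJ| = 40.10 ✓; ∠(WJ, JM) = 90.00° ✓; |WJ| = 10.60 ✓; bearing(W→F) − bearing(W→J) = 89.00° ✓; |WF| = 10.60 ✓; ∠(WF, FE) = 90.00° ✓; |FE| = 30.40 ✗.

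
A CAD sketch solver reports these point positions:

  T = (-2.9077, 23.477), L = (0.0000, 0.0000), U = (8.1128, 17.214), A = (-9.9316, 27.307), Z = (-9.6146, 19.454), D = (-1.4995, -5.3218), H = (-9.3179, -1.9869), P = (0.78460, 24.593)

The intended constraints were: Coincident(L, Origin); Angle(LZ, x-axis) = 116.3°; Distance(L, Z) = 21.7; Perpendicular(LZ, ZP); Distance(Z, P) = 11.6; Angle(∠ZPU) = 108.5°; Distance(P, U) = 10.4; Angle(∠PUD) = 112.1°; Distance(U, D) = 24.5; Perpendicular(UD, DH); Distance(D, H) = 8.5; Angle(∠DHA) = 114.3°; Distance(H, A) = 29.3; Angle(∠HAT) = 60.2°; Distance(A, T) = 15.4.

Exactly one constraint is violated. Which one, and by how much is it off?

Distance(A, T) = 15.4 — off by 7.40.

L = (0.00, 0.00) ✓; LZ at 116.3° ✓; |LZ| = 21.70 ✓; ∠(LZ, ZP) = 90.00° ✓; |ZP| = 11.60 ✓; ∠ZPU = 108.5° ✓; |PU| = 10.40 ✓; ∠PUD = 112.1° ✓; |UD| = 24.50 ✓; ∠(UD, DH) = 90.00° ✓; |DH| = 8.500 ✓; ∠DHA = 114.3° ✓; |HA| = 29.30 ✓; ∠HAT = 60.20° ✓; |AT| = 8.000 ✗.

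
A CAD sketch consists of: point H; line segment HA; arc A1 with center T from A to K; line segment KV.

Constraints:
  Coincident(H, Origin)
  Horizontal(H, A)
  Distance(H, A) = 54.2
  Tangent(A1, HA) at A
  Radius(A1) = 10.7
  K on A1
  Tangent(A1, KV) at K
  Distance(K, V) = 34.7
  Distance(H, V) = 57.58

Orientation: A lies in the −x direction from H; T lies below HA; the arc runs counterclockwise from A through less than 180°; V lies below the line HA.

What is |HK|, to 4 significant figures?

64.54

H is at the origin; H and A share the same y with |HA| = 54.2 and A on the −x side, so A = (-54.20, 0.000). Tangency of A1 to HA means the radius TA is perpendicular to HA, so T = A + (0, -10.7) = (-54.20, -10.70). Since TK ⟂ KV (tangency), |TV| = √(10.7² + 34.7²) = 36.31 regardless of where K sits on A1. So V lies on both circle(H, 57.58) and circle(T, 36.31); the below-HA intersection is V = (-38.05, -43.22). K is the foot of the tangent from V: K = (-61.95, -18.07).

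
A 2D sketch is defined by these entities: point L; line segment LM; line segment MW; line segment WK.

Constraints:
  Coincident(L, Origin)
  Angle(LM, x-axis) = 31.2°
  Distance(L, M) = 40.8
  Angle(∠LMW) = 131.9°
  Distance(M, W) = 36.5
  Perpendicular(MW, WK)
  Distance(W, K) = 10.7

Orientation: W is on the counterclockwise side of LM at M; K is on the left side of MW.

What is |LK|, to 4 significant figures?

66.71

L is at the origin; LM runs at 31.2° with length 40.8, so M = 40.8·(cos 31.2°, sin 31.2°) = (34.90, 21.14). ∠LMW = 131.9°, so MW runs at 31.2° + (180° − 131.9°) = 79.30° from the x-axis; with |MW| = 36.5, W = M + 36.5·(cos 79.30°, sin 79.30°) = (41.68, 57.00). The perpendicularity gives WK at right angles to MW; with |WK| = 10.7 on the left of MW, K = W + 10.7·(-0.9826, 0.1857) = (31.16, 58.99). Then |LK| = |K − L| = 66.71.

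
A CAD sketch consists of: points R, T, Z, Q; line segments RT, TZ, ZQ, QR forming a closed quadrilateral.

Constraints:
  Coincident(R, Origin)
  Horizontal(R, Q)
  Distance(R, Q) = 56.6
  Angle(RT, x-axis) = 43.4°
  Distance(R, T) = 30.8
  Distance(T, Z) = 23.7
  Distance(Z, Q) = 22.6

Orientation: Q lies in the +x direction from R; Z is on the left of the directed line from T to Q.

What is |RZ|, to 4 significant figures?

50.20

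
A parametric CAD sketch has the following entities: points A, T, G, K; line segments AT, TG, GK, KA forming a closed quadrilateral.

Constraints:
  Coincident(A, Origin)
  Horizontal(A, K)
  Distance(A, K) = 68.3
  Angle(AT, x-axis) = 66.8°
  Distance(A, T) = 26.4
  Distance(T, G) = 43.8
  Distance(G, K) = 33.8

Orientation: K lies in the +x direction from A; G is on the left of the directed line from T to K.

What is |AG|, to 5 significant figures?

61.808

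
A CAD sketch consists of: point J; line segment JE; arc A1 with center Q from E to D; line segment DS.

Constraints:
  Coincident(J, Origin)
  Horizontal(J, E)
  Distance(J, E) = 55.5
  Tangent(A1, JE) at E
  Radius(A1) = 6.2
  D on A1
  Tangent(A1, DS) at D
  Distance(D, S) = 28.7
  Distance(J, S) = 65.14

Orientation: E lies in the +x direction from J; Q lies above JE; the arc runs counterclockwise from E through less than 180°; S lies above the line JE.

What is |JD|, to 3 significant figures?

62.0

Checks: |JE| = 55.50 ✓; |QD| = 6.200 ✓; ∠(QD, DS) = 90.00° ✓; |DS| = 28.70 ✓; |JS| = 65.14 ✓.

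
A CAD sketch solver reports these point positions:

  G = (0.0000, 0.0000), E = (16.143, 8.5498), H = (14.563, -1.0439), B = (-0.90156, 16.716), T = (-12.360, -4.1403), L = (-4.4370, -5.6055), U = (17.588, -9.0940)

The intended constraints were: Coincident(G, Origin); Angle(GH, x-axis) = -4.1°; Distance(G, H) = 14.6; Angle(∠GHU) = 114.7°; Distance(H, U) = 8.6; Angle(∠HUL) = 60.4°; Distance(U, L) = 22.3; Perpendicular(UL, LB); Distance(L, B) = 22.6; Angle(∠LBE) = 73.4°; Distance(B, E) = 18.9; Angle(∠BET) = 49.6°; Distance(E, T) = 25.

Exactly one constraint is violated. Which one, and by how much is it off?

Distance(E, T) = 25 — off by 6.20.

G = (0.00, 0.00) ✓; GH at -4.100° ✓; |GH| = 14.60 ✓; ∠GHU = 114.7° ✓; |HU| = 8.600 ✓; ∠HUL = 60.40° ✓; |UL| = 22.30 ✓; ∠(UL, LB) = 90.00° ✓; |LB| = 22.60 ✓; ∠LBE = 73.40° ✓; |BE| = 18.90 ✓; ∠BET = 49.60° ✓; |ET| = 31.20 ✗.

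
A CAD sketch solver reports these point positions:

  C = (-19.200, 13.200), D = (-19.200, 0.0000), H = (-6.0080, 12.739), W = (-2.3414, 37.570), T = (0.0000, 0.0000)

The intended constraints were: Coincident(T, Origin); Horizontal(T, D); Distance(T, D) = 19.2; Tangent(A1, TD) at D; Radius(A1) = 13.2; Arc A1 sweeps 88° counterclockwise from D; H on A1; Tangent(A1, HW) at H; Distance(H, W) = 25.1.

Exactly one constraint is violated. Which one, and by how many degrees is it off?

Tangent(A1, HW) at H — off by 6.40°.

T = (0.00, 0.00) ✓; T.y = 0.00, D.y = 0.00 ✓; |TD| = 19.20 ✓; ∠(CD, DT) = 90.00° ✓; |CD| = 13.20 ✓; bearing(C→H) − bearing(C→D) = 88.00° ✓; |CH| = 13.20 ✓; ∠(CH, HW) = 96.40° ✗; |HW| = 25.10 ✓.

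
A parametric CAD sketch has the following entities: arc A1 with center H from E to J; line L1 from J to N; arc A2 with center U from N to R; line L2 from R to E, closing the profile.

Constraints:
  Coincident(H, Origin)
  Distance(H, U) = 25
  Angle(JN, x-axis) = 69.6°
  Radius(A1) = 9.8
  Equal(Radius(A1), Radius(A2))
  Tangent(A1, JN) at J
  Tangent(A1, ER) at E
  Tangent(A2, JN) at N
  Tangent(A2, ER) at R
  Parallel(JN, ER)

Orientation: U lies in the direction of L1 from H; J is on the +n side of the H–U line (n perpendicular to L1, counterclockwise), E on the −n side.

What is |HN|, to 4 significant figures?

26.85

The slot axis is L1's direction at 69.6°, so u = (cos 69.6°, sin 69.6°) = (0.3486, 0.9373) and n = (−sin 69.6°, cos 69.6°) = (-0.9373, 0.3486). H is at the origin and U lies 25.0 along u from H, so U = 25.0·u = (8.714, 23.43). Tangency of A1 to both parallel lines with radius 9.8 puts J and E at H ± 9.8·n: J = (-9.185, 3.416), E = (9.185, -3.416). Equal radii place N and R the same way about U: N = U + 9.8·n = (-0.4711, 26.85), R = U − 9.8·n = (17.90, 20.02). Then |HN| = |N − H| = 26.85.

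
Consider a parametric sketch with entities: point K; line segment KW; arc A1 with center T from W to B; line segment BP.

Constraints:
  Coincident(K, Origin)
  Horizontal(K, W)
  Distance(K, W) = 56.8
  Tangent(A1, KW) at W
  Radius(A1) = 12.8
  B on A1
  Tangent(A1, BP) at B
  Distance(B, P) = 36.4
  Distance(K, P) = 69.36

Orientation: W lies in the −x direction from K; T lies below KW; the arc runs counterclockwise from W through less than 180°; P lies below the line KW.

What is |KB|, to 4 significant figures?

70.37

K is at the origin; KW is horizontal with |KW| = 56.8 and W on the −x side, so W = (-56.80, 0.000). Tangency of A1 to KW means the radius TW is perpendicular to KW, so T = W + (0, -12.8) = (-56.80, -12.80). Since TB ⟂ BP (tangency), |TP| = √(12.8² + 36.4²) = 38.58 regardless of where B sits on A1. So P lies on both circle(K, 69.36) and circle(T, 38.58); the below-KW intersection is P = (-47.75, -50.31). B is the foot of the tangent from P: B = (-67.54, -19.76).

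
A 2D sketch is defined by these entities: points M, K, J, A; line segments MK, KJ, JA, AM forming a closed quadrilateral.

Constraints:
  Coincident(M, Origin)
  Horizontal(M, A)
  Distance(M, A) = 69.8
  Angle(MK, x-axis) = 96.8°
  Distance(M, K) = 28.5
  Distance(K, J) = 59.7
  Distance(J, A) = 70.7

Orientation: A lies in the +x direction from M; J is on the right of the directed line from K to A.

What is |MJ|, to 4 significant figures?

31.24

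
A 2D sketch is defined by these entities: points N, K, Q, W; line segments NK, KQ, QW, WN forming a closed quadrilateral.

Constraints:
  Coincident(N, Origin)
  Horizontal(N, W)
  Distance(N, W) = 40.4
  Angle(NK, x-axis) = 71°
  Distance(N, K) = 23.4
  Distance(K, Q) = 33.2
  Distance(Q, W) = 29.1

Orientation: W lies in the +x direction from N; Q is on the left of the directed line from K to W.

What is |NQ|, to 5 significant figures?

49.527

N is at the origin; NW is horizontal with |NW| = 40.4 and W in +x, so W = (40.4, 0). NK runs at 71.0° with |NK| = 23.4, so K = (7.6183, 22.125). Q is determined by |KQ| = 33.2 and |QW| = 29.1 together: it lies at the intersection of circle(K, 33.2) and circle(W, 29.1). With |KW| = 39.549, the foot of the radical line on KW is 23.004 from K and the perpendicular offset is √(33.2² − 23.004²) = 23.939. Taking the left-of-KW solution: Q = (40.078, 29.098).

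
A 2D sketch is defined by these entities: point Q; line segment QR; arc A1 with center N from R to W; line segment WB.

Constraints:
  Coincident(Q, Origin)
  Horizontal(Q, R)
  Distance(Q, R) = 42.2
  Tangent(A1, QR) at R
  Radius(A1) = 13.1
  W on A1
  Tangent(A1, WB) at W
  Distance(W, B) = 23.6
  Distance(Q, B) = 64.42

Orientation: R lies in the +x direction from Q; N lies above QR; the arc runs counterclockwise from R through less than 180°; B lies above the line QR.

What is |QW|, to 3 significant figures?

57.2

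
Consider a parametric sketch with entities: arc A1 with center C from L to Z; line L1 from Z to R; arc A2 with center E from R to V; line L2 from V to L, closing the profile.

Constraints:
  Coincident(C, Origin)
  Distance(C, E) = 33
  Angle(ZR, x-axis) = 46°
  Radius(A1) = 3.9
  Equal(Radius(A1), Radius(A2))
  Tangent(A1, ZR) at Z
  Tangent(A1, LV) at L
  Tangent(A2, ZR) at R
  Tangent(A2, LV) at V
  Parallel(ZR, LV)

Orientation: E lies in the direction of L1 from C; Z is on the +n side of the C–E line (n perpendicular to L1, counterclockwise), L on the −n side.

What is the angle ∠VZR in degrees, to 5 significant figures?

13.299°

The slot axis is L1's direction at 46.0°, so u = (cos 46.0°, sin 46.0°) = (0.69466, 0.71934) and n = (−sin 46.0°, cos 46.0°) = (-0.71934, 0.69466). C is at the origin and E lies 33.0 along u from C, so E = 33.0·u = (22.924, 23.738). Tangency of A1 to both parallel lines with radius 3.9 puts Z and L at C ± 3.9·n: Z = (-2.8054, 2.7092), L = (2.8054, -2.7092). Equal radii place R and V the same way about E: R = E + 3.9·n = (20.118, 26.447), V = E − 3.9·n = (25.729, 21.029). Then cos ∠VZR = ZV·ZR / (|ZV||ZR|), giving 13.299°.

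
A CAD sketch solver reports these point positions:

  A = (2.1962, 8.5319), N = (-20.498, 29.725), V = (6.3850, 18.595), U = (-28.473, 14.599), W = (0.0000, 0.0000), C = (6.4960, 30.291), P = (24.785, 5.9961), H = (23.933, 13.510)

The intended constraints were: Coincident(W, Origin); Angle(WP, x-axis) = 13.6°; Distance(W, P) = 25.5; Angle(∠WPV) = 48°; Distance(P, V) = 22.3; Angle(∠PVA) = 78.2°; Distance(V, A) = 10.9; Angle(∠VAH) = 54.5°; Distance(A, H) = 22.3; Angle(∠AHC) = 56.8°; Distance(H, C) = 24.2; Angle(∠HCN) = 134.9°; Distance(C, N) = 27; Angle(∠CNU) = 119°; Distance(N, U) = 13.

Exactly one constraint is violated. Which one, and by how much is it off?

Distance(N, U) = 13 — off by 4.10.

W = (0.00, 0.00) ✓; WP at 13.60° ✓; |WP| = 25.50 ✓; ∠WPV = 48.00° ✓; |PV| = 22.30 ✓; ∠PVA = 78.20° ✓; |VA| = 10.90 ✓; ∠VAH = 54.50° ✓; |AH| = 22.30 ✓; ∠AHC = 56.80° ✓; |HC| = 24.20 ✓; ∠HCN = 134.9° ✓; |CN| = 27.00 ✓; ∠CNU = 119.0° ✓; |NU| = 17.10 ✗.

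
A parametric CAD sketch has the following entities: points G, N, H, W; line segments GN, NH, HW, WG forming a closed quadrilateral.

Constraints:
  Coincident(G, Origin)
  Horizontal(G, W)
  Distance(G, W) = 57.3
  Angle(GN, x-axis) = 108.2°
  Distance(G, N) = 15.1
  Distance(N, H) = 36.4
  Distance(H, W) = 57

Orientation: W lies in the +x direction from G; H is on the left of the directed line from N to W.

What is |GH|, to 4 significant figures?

46.11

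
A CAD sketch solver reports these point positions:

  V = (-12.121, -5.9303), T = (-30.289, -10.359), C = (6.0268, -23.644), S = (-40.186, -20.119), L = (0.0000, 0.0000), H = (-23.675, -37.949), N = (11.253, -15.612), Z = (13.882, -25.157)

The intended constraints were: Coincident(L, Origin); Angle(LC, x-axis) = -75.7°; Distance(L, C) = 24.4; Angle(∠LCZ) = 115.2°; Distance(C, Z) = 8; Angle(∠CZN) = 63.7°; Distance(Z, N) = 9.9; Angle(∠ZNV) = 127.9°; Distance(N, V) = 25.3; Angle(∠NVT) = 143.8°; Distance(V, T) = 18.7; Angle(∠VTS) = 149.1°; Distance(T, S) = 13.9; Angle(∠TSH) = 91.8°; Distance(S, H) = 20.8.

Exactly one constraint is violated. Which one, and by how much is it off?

Distance(S, H) = 20.8 — off by 3.50.

L = (0.00, 0.00) ✓; LC at -75.70° ✓; |LC| = 24.40 ✓; ∠LCZ = 115.2° ✓; |CZ| = 8.000 ✓; ∠CZN = 63.70° ✓; |ZN| = 9.900 ✓; ∠ZNV = 127.9° ✓; |NV| = 25.30 ✓; ∠NVT = 143.8° ✓; |VT| = 18.70 ✓; ∠VTS = 149.1° ✓; |TS| = 13.90 ✓; ∠TSH = 91.80° ✓; |SH| = 24.30 ✗.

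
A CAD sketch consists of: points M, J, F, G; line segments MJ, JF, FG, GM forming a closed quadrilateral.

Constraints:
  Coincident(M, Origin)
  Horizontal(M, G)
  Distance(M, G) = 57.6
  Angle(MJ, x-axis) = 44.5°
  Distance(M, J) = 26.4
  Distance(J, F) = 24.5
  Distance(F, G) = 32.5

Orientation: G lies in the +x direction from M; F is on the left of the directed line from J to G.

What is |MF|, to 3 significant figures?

50.0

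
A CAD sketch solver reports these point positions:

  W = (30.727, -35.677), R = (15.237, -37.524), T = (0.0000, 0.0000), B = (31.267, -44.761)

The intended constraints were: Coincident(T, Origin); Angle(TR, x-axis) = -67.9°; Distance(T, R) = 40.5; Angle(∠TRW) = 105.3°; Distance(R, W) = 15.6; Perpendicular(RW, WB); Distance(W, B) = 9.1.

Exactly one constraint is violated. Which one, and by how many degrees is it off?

Perpendicular(RW, WB) — off by 3.40°.

T = (0.00, 0.00) ✓; TR at -67.90° ✓; |TR| = 40.50 ✓; ∠TRW = 105.3° ✓; |RW| = 15.60 ✓; ∠(RW, WB) = 93.40° ✗; |WB| = 9.100 ✓.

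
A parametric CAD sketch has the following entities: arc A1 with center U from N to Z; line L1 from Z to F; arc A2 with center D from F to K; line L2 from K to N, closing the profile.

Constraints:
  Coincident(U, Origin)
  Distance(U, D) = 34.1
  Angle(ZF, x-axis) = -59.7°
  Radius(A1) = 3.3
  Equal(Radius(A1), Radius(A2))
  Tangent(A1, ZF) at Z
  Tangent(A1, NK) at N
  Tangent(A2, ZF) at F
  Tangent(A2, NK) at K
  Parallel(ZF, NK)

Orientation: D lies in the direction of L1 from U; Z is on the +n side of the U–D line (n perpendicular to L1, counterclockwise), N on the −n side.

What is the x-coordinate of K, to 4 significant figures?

14.36

Tangency of A1 to both parallel lines with radius 3.3 puts Z and N at U ± 3.3·n: Z = (2.849, 1.665), N = (-2.849, -1.665). Equal radii place F and K the same way about D: F = D + 3.3·n = (20.05, -27.78), K = D − 3.3·n = (14.36, -31.11). So K.x = 14.36.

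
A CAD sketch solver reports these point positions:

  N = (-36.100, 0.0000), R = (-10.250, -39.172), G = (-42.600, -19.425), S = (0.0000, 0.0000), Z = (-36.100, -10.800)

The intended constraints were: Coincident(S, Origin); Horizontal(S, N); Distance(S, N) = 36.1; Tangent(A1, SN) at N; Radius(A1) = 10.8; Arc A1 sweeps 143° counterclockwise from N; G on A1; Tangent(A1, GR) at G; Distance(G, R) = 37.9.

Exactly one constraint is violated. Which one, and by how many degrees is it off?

Tangent(A1, GR) at G — off by 5.60°.

S = (0.00, 0.00) ✓; S.y = 0.00, N.y = 0.00 ✓; |SN| = 36.10 ✓; ∠(ZN, NS) = 90.00° ✓; |ZN| = 10.80 ✓; bearing(Z→G) − bearing(Z→N) = 143.0° ✓; |ZG| = 10.80 ✓; ∠(ZG, GR) = 84.40° ✗; |GR| = 37.90 ✓.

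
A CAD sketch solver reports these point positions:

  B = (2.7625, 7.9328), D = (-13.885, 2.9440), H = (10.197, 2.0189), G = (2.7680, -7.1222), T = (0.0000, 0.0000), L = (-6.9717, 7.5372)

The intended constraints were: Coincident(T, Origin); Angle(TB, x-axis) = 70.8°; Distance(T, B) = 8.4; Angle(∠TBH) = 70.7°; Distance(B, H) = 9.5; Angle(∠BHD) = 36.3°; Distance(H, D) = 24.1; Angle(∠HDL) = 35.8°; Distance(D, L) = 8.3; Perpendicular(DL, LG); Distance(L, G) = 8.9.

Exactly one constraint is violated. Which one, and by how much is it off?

Distance(L, G) = 8.9 — off by 8.70.

T = (0.00, 0.00) ✓; TB at 70.80° ✓; |TB| = 8.400 ✓; ∠TBH = 70.70° ✓; |BH| = 9.500 ✓; ∠BHD = 36.30° ✓; |HD| = 24.10 ✓; ∠HDL = 35.80° ✓; |DL| = 8.300 ✓; ∠(DL, LG) = 90.00° ✓; |LG| = 17.60 ✗.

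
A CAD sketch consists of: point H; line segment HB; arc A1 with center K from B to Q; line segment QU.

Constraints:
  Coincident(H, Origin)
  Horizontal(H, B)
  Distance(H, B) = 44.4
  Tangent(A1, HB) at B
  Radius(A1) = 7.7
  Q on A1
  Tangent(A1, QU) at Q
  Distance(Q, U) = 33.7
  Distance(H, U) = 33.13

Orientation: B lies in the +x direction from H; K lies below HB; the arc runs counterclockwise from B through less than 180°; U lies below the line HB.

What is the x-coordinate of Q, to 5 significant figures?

38.506

H is at the origin; HB is horizontal with |HB| = 44.4 and B on the +x side, so B = (44.400, 0.0000). A1 meets HB tangentially, so KB is at right angles to HB, so K = B + (0, -7.7) = (44.400, -7.7000). Since KQ ⟂ QU (tangency), |KU| = √(7.7² + 33.7²) = 34.568 regardless of where Q sits on A1. So U lies on both circle(H, 33.13) and circle(K, 34.568); the below-HB intersection is U = (16.821, -28.542). Q is the foot of the tangent from U: Q = (38.506, -2.7453).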